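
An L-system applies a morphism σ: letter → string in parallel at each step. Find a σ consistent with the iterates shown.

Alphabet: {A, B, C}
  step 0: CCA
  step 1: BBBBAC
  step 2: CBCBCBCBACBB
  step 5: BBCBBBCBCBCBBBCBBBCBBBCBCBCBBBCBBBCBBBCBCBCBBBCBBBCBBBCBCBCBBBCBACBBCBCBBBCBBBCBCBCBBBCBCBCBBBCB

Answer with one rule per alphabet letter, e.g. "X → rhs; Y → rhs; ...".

  step 1 ⇒ step 2: BBBBAC ⇒ CB·CB·CB·CB·AC·BB
    A ↦ AC
    B ↦ CB
    C ↦ BB

A->AC, B->CB, C->BB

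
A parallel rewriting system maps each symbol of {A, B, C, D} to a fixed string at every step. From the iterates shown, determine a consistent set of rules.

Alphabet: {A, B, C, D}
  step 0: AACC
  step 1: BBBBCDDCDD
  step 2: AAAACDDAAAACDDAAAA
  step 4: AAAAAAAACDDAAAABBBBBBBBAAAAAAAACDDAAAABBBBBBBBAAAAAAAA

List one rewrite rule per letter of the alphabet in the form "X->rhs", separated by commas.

A->BB, B->A, C->CDD, D->AA

  step 1 ⇒ step 2: BBBBCDDCDD ⇒ A·A·A·A·CDD·AA·AA·CDD·AA·AA
    B ↦ A
    C ↦ CDD
    D ↦ AA
  step 0 ⇒ step 1: AACC ⇒ BB·BB·CDD·CDD
    A ↦ BB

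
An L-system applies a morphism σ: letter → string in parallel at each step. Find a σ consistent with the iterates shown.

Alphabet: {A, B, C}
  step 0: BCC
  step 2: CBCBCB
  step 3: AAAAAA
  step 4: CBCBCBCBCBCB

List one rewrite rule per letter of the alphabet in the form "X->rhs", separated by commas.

  step 3 ⇒ step 4: AAAAAA ⇒ CB·CB·CB·CB·CB·CB
    A ↦ CB
  step 2 ⇒ step 3: CBCBCB ⇒ A·A·A·A·A·A
    B ↦ A
  step 2 ⇒ step 3: CBCBCB ⇒ A·A·A·A·A·A
    C ↦ A

A->CB, B->A, C->A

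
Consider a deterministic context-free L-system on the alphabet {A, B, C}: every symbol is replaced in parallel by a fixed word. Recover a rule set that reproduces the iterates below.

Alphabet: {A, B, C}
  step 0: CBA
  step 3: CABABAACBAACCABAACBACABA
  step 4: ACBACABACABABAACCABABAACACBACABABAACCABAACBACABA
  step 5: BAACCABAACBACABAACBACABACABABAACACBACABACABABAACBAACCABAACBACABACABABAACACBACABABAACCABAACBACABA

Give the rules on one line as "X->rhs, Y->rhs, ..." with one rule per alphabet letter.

  step 4 ⇒ step 5: ACBACABACABABAACCABABAACACBACABABAACCABAACBACABA ⇒ BA·AC·CA·BA·AC·BA·CA·BA·AC·BA·CA·BA·CA·BA·BA·AC·AC·BA·CA·BA·CA·BA·BA·AC·BA·AC·CA·BA·AC·BA·CA·BA·CA·BA·BA·AC·AC·BA·CA·BA·BA·AC·CA·BA·AC·BA·CA·BA
    A ↦ BA
    B ↦ CA
    C ↦ AC

A->BA, B->CA, C->AC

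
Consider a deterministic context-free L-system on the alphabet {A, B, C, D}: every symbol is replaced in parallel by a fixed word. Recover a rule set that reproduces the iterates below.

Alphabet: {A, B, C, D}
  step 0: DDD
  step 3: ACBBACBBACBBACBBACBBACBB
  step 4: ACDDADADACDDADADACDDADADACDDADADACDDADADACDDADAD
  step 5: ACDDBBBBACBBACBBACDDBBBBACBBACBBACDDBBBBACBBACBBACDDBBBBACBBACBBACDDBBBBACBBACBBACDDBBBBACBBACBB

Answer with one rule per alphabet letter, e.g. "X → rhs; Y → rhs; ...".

A->AC, B->AD, C->DD, D->BB

  step 4 ⇒ step 5: ACDDADADACDDADADACDDADADACDDADADACDDADADACDDADAD ⇒ AC·DD·BB·BB·AC·BB·AC·BB·AC·DD·BB·BB·AC·BB·AC·BB·AC·DD·BB·BB·AC·BB·AC·BB·AC·DD·BB·BB·AC·BB·AC·BB·AC·DD·BB·BB·AC·BB·AC·BB·AC·DD·BB·BB·AC·BB·AC·BB
    A ↦ AC
    C ↦ DD
    D ↦ BB
  step 3 ⇒ step 4: ACBBACBBACBBACBBACBBACBB ⇒ AC·DD·AD·AD·AC·DD·AD·AD·AC·DD·AD·AD·AC·DD·AD·AD·AC·DD·AD·AD·AC·DD·AD·AD
    B ↦ AD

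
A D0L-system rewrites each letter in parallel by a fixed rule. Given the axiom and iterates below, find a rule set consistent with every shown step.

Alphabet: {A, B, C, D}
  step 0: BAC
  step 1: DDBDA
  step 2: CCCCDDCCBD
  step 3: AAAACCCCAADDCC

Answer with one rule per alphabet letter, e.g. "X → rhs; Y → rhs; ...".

  step 2 ⇒ step 3: CCCCDDCCBD ⇒ A·A·A·A·CC·CC·A·A·DD·CC
    B ↦ DD
    C ↦ A
    D ↦ CC
  step 0 ⇒ step 1: BAC ⇒ DD·BD·A
    A ↦ BD

A->BD, B->DD, C->A, D->CC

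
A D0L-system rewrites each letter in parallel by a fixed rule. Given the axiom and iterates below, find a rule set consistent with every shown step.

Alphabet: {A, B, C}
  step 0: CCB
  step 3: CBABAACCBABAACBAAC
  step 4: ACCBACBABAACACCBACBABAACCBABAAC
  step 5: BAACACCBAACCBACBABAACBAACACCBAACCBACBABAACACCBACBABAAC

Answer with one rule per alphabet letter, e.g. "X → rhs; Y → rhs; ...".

A->BA, B->C, C->AC

  step 4 ⇒ step 5: ACCBACBABAACACCBACBABAACCBABAAC ⇒ BA·AC·AC·C·BA·AC·C·BA·C·BA·BA·AC·BA·AC·AC·C·BA·AC·C·BA·C·BA·BA·AC·AC·C·BA·C·BA·BA·AC
    A ↦ BA
    B ↦ C
    C ↦ AC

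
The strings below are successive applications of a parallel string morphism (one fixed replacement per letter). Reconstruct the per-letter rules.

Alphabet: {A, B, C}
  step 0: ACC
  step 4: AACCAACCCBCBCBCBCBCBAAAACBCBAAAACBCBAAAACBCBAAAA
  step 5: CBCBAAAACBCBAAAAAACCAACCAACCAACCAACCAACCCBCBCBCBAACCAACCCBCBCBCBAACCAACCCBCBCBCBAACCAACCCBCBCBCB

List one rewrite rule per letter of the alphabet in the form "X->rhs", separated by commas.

  step 4 ⇒ step 5: AACCAACCCBCBCBCBCBCBAAAACBCBAAAACBCBAAAACBCBAAAA ⇒ CB·CB·AA·AA·CB·CB·AA·AA·AA·CC·AA·CC·AA·CC·AA·CC·AA·CC·AA·CC·CB·CB·CB·CB·AA·CC·AA·CC·CB·CB·CB·CB·AA·CC·AA·CC·CB·CB·CB·CB·AA·CC·AA·CC·CB·CB·CB·CB
    A ↦ CB
    B ↦ CC
    C ↦ AA

A->CB, B->CC, C->AA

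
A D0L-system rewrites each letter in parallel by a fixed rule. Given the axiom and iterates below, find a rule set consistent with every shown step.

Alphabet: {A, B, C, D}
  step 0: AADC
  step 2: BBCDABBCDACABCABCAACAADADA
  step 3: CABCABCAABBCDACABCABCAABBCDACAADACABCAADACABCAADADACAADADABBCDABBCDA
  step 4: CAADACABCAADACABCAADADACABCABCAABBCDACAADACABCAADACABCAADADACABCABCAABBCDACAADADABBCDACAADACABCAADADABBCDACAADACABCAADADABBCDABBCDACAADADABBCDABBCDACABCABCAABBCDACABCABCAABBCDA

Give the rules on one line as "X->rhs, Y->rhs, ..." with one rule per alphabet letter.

  step 3 ⇒ step 4: CABCABCAABBCDACABCABCAABBCDACAADACABCAADACABCAADADACAADADABBCDABBCDA ⇒ CAA·DA·CAB·CAA·DA·CAB·CAA·DA·DA·CAB·CAB·CAA·BBC·DA·CAA·DA·CAB·CAA·DA·CAB·CAA·DA·DA·CAB·CAB·CAA·BBC·DA·CAA·DA·DA·BBC·DA·CAA·DA·CAB·CAA·DA·DA·BBC·DA·CAA·DA·CAB·CAA·DA·DA·BBC·DA·BBC·DA·CAA·DA·DA·BBC·DA·BBC·DA·CAB·CAB·CAA·BBC·DA·CAB·CAB·CAA·BBC·DA
    A ↦ DA
    B ↦ CAB
    C ↦ CAA
    D ↦ BBC

A->DA, B->CAB, C->CAA, D->BBC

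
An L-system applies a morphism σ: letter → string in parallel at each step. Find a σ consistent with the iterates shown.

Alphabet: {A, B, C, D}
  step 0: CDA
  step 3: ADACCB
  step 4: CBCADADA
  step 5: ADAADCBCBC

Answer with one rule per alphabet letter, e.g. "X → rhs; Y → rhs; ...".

  step 4 ⇒ step 5: CBCADADA ⇒ AD·A·AD·C·B·C·B·C
    A ↦ C
    B ↦ A
    C ↦ AD
    D ↦ B

A->C, B->A, C->AD, D->B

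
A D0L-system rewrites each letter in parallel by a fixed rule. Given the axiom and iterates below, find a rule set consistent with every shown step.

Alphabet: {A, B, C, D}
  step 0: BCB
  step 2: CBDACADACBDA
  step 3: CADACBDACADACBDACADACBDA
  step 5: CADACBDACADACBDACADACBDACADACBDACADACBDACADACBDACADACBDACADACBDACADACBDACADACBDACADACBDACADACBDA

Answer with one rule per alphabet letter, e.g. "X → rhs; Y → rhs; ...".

A->DA, B->DA, C->CA, D->CB

  step 2 ⇒ step 3: CBDACADACBDA ⇒ CA·DA·CB·DA·CA·DA·CB·DA·CA·DA·CB·DA
    A ↦ DA
    B ↦ DA
    C ↦ CA
    D ↦ CB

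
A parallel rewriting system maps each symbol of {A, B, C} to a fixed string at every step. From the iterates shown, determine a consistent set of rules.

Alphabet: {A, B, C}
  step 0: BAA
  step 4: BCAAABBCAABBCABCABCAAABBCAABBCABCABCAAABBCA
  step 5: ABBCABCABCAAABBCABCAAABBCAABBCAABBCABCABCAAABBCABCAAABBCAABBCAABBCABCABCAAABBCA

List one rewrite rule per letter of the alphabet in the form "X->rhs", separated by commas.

  step 4 ⇒ step 5: BCAAABBCAABBCABCABCAAABBCAABBCABCABCAAABBCA ⇒ A·B·BCA·BCA·BCA·A·A·B·BCA·BCA·A·A·B·BCA·A·B·BCA·A·B·BCA·BCA·BCA·A·A·B·BCA·BCA·A·A·B·BCA·A·B·BCA·A·B·BCA·BCA·BCA·A·A·B·BCA
    A ↦ BCA
    B ↦ A
    C ↦ B

A->BCA, B->A, C->B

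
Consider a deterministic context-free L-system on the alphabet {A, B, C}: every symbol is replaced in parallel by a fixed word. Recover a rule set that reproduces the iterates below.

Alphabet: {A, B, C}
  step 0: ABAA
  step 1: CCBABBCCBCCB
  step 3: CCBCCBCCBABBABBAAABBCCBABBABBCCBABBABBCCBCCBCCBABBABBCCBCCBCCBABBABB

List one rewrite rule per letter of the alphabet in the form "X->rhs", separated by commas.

A->CCB, B->ABB, C->A

  step 0 ⇒ step 1: ABAA ⇒ CCB·ABB·CCB·CCB
    A ↦ CCB
    B ↦ ABB
    C ↦ A  (constrained at step 1)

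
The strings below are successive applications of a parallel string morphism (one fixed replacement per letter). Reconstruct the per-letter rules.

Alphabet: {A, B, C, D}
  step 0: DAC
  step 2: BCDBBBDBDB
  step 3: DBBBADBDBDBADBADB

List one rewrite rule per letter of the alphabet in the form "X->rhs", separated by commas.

  step 2 ⇒ step 3: BCDBBBDBDB ⇒ DB·BB·A·DB·DB·DB·A·DB·A·DB
    B ↦ DB
    C ↦ BB
    D ↦ A
    A ↦ BC  (constrained at step 0)

A->BC, B->DB, C->BB, D->A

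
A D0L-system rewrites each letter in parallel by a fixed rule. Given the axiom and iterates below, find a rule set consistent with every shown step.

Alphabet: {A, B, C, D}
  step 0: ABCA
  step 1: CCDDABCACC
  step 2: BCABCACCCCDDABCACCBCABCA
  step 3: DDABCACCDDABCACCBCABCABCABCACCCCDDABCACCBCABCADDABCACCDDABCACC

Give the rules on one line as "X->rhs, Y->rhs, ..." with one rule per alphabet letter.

  step 2 ⇒ step 3: BCABCACCCCDDABCACCBCABCA ⇒ DDA·BCA·CC·DDA·BCA·CC·BCA·BCA·BCA·BCA·C·C·CC·DDA·BCA·CC·BCA·BCA·DDA·BCA·CC·DDA·BCA·CC
    A ↦ CC
    B ↦ DDA
    C ↦ BCA
    D ↦ C

A->CC, B->DDA, C->BCA, D->C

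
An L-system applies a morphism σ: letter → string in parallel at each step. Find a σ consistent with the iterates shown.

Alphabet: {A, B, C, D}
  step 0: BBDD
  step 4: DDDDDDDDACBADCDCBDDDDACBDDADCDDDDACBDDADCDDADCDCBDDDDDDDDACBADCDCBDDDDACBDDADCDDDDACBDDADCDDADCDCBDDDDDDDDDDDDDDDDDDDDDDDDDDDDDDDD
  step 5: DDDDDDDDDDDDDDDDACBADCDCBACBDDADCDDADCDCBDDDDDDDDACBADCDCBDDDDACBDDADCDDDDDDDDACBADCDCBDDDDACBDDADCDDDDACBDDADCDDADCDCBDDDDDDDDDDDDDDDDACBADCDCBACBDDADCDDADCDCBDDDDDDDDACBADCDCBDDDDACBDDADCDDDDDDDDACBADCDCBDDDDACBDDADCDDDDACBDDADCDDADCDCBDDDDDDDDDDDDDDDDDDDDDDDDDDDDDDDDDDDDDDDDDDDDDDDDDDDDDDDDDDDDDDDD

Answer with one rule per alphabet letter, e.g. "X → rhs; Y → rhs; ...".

A->ACB, B->DCB, C->ADC, D->DD

  step 4 ⇒ step 5: DDDDDDDDACBADCDCBDDDDACBDDADCDDDDACBDDADCDDADCDCBDDDDDDDDACBADCDCBDDDDACBDDADCDDDDACBDDADCDDADCDCBDDDDDDDDDDDDDDDDDDDDDDDDDDDDDDDD ⇒ DD·DD·DD·DD·DD·DD·DD·DD·ACB·ADC·DCB·ACB·DD·ADC·DD·ADC·DCB·DD·DD·DD·DD·ACB·ADC·DCB·DD·DD·ACB·DD·ADC·DD·DD·DD·DD·ACB·ADC·DCB·DD·DD·ACB·DD·ADC·DD·DD·ACB·DD·ADC·DD·ADC·DCB·DD·DD·DD·DD·DD·DD·DD·DD·ACB·ADC·DCB·ACB·DD·ADC·DD·ADC·DCB·DD·DD·DD·DD·ACB·ADC·DCB·DD·DD·ACB·DD·ADC·DD·DD·DD·DD·ACB·ADC·DCB·DD·DD·ACB·DD·ADC·DD·DD·ACB·DD·ADC·DD·ADC·DCB·DD·DD·DD·DD·DD·DD·DD·DD·DD·DD·DD·DD·DD·DD·DD·DD·DD·DD·DD·DD·DD·DD·DD·DD·DD·DD·DD·DD·DD·DD·DD·DD
    A ↦ ACB
    B ↦ DCB
    C ↦ ADC
    D ↦ DD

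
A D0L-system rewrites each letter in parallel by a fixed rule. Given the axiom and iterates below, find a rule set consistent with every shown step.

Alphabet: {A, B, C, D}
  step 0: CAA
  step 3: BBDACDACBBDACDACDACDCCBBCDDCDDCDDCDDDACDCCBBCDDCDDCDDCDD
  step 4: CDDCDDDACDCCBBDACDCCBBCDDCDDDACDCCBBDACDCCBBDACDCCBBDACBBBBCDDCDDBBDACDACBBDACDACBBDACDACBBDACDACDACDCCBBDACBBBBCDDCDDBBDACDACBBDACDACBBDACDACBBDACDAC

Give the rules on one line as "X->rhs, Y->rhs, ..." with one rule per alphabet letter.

A->DCC, B->CDD, C->BB, D->DAC

  step 3 ⇒ step 4: BBDACDACBBDACDACDACDCCBBCDDCDDCDDCDDDACDCCBBCDDCDDCDDCDD ⇒ CDD·CDD·DAC·DCC·BB·DAC·DCC·BB·CDD·CDD·DAC·DCC·BB·DAC·DCC·BB·DAC·DCC·BB·DAC·BB·BB·CDD·CDD·BB·DAC·DAC·BB·DAC·DAC·BB·DAC·DAC·BB·DAC·DAC·DAC·DCC·BB·DAC·BB·BB·CDD·CDD·BB·DAC·DAC·BB·DAC·DAC·BB·DAC·DAC·BB·DAC·DAC
    A ↦ DCC
    B ↦ CDD
    C ↦ BB
    D ↦ DAC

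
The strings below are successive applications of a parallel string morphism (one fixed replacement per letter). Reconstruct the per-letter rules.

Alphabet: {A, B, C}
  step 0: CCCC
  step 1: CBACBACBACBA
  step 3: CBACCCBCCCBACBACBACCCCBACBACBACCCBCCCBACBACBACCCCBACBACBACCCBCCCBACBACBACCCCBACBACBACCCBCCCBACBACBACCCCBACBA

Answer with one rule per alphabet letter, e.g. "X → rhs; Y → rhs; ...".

A->BCC, B->CCC, C->CBA

  step 0 ⇒ step 1: CCCC ⇒ CBA·CBA·CBA·CBA
    C ↦ CBA
    A ↦ BCC  (constrained at step 1)
    B ↦ CCC  (constrained at step 1)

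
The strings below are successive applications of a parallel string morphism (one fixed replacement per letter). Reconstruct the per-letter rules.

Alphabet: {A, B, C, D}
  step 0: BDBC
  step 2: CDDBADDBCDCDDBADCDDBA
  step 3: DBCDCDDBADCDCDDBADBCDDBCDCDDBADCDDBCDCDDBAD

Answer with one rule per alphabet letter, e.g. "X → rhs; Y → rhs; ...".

A->D, B->DBA, C->DB, D->CD

  step 2 ⇒ step 3: CDDBADDBCDCDDBADCDDBA ⇒ DB·CD·CD·DBA·D·CD·CD·DBA·DB·CD·DB·CD·CD·DBA·D·CD·DB·CD·CD·DBA·D
    A ↦ D
    B ↦ DBA
    C ↦ DB
    D ↦ CD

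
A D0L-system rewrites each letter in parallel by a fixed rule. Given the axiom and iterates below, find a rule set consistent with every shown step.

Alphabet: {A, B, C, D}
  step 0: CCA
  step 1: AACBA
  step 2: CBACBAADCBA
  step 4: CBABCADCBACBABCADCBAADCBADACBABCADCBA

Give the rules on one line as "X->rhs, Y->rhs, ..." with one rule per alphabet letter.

  step 1 ⇒ step 2: AACBA ⇒ CBA·CBA·A·D·CBA
    A ↦ CBA
    B ↦ D
    C ↦ A
    D ↦ BC  (constrained at step 2)

A->CBA, B->D, C->A, D->BC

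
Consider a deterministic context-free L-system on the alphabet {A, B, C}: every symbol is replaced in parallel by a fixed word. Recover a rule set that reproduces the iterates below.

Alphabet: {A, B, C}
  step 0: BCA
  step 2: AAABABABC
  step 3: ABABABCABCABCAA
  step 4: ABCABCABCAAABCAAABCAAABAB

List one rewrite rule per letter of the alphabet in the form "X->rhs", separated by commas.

A->AB, B->C, C->AA

  step 3 ⇒ step 4: ABABABCABCABCAA ⇒ AB·C·AB·C·AB·C·AA·AB·C·AA·AB·C·AA·AB·AB
    A ↦ AB
    B ↦ C
    C ↦ AA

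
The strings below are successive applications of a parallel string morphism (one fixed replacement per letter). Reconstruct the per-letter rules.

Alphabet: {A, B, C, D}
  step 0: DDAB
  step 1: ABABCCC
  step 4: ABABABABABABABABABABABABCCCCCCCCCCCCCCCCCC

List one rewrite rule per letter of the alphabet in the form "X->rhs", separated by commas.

  step 0 ⇒ step 1: DDAB ⇒ AB·AB·C·CC
    A ↦ C
    B ↦ CC
    D ↦ AB
    C ↦ DD  (constrained at step 1)

A->C, B->CC, C->DD, D->AB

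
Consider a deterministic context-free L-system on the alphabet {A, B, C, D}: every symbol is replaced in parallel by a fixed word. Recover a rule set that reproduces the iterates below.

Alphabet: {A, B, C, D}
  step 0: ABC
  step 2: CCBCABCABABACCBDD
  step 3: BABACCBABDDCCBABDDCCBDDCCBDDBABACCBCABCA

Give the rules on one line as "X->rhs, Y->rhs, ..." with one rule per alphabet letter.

A->BDD, B->CC, C->BA, D->BCA

  step 2 ⇒ step 3: CCBCABCABABACCBDD ⇒ BA·BA·CC·BA·BDD·CC·BA·BDD·CC·BDD·CC·BDD·BA·BA·CC·BCA·BCA
    A ↦ BDD
    B ↦ CC
    C ↦ BA
    D ↦ BCA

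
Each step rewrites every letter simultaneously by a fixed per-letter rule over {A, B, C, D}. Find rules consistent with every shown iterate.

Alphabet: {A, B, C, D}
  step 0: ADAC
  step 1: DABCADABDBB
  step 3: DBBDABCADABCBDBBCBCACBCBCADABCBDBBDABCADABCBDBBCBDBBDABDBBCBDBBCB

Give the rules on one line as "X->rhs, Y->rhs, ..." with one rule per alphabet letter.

  step 0 ⇒ step 1: ADAC ⇒ DAB·CA·DAB·DBB
    A ↦ DAB
    C ↦ DBB
    D ↦ CA
    B ↦ CB  (constrained at step 1)

A->DAB, B->CB, C->DBB, D->CA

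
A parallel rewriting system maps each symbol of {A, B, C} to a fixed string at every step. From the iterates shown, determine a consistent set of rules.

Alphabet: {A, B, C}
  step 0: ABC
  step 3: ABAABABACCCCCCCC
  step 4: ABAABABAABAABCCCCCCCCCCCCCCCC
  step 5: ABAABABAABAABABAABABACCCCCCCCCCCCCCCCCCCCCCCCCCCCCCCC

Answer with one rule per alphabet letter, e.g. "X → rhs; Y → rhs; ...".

  step 4 ⇒ step 5: ABAABABAABAABCCCCCCCCCCCCCCCC ⇒ AB·A·AB·AB·A·AB·A·AB·AB·A·AB·AB·A·CC·CC·CC·CC·CC·CC·CC·CC·CC·CC·CC·CC·CC·CC·CC·CC
    A ↦ AB
    B ↦ A
    C ↦ CC

A->AB, B->A, C->CC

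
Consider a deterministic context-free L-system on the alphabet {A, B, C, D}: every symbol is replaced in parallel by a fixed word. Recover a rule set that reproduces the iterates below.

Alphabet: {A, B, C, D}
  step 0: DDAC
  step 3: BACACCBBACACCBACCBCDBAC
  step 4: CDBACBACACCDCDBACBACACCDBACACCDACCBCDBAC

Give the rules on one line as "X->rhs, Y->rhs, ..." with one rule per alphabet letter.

A->B, B->CD, C->AC, D->CB

  step 3 ⇒ step 4: BACACCBBACACCBACCBCDBAC ⇒ CD·B·AC·B·AC·AC·CD·CD·B·AC·B·AC·AC·CD·B·AC·AC·CD·AC·CB·CD·B·AC
    A ↦ B
    B ↦ CD
    C ↦ AC
    D ↦ CB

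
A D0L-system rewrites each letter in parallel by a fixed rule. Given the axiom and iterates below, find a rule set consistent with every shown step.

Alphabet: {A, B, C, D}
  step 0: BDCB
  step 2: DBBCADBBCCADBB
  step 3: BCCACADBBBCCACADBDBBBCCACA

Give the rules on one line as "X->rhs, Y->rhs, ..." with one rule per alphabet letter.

A->B, B->CA, C->DB, D->BC

  step 2 ⇒ step 3: DBBCADBBCCADBB ⇒ BC·CA·CA·DB·B·BC·CA·CA·DB·DB·B·BC·CA·CA
    A ↦ B
    B ↦ CA
    C ↦ DB
    D ↦ BC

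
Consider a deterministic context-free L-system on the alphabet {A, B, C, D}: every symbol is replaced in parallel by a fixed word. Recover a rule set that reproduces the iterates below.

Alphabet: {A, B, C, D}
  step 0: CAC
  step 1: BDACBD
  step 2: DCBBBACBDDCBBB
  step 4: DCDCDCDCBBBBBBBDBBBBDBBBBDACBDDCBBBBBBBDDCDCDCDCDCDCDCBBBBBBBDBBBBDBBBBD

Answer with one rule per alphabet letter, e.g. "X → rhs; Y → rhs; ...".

  step 1 ⇒ step 2: BDACBD ⇒ DC·BBB·AC·BD·DC·BBB
    A ↦ AC
    B ↦ DC
    C ↦ BD
    D ↦ BBB

A->AC, B->DC, C->BD, D->BBB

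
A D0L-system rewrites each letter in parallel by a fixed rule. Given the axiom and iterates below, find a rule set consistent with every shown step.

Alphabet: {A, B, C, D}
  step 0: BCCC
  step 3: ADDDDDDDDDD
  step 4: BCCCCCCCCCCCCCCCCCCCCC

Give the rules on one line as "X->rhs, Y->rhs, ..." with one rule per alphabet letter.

A->BC, B->AD, C->D, D->CC

  step 3 ⇒ step 4: ADDDDDDDDDD ⇒ BC·CC·CC·CC·CC·CC·CC·CC·CC·CC·CC
    A ↦ BC
    D ↦ CC
    B ↦ AD  (constrained at step 0)
    C ↦ D  (constrained at step 0)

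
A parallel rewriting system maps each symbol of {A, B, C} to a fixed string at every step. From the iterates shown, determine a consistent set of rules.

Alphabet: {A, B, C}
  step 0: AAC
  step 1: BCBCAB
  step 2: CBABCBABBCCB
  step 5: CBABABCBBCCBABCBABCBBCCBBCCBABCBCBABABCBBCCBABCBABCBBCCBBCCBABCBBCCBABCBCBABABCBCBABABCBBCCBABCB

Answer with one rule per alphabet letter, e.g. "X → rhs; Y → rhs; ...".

  step 1 ⇒ step 2: BCBCAB ⇒ CB·AB·CB·AB·BC·CB
    A ↦ BC
    B ↦ CB
    C ↦ AB

A->BC, B->CB, C->AB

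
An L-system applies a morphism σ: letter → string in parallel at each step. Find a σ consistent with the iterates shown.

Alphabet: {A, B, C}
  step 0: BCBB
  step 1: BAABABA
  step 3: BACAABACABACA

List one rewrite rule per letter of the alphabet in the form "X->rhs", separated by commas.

  step 0 ⇒ step 1: BCBB ⇒ BA·A·BA·BA
    B ↦ BA
    C ↦ A
    A ↦ C  (constrained at step 1)

A->C, B->BA, C->A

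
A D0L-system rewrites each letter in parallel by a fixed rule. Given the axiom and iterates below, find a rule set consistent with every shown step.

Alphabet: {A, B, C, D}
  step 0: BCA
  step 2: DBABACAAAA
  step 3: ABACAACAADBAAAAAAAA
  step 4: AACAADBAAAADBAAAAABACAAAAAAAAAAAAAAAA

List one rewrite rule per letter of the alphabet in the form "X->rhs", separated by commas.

  step 3 ⇒ step 4: ABACAACAADBAAAAAAAA ⇒ AA·C·AA·DB·AA·AA·DB·AA·AA·ABA·C·AA·AA·AA·AA·AA·AA·AA·AA
    A ↦ AA
    B ↦ C
    C ↦ DB
    D ↦ ABA

A->AA, B->C, C->DB, D->ABA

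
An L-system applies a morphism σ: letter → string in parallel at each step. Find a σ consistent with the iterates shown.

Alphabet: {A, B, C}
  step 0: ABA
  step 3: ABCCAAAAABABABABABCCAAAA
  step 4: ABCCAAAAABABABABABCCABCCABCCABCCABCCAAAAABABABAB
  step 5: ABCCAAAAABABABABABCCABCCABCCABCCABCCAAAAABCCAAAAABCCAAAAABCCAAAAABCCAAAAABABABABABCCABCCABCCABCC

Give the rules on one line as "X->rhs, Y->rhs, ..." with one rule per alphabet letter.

  step 4 ⇒ step 5: ABCCAAAAABABABABABCCABCCABCCABCCABCCAAAAABABABAB ⇒ AB·CC·AA·AA·AB·AB·AB·AB·AB·CC·AB·CC·AB·CC·AB·CC·AB·CC·AA·AA·AB·CC·AA·AA·AB·CC·AA·AA·AB·CC·AA·AA·AB·CC·AA·AA·AB·AB·AB·AB·AB·CC·AB·CC·AB·CC·AB·CC
    A ↦ AB
    B ↦ CC
    C ↦ AA

A->AB, B->CC, C->AA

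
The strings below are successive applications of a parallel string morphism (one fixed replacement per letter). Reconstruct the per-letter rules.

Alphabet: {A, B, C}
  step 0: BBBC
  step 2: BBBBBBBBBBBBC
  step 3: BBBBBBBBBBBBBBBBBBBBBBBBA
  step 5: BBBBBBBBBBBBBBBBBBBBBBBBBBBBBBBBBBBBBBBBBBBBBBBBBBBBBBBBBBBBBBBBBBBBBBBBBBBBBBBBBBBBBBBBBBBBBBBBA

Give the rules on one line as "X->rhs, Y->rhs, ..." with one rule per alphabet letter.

  step 2 ⇒ step 3: BBBBBBBBBBBBC ⇒ BB·BB·BB·BB·BB·BB·BB·BB·BB·BB·BB·BB·A
    B ↦ BB
    C ↦ A
    A ↦ C  (constrained at step 3)

A->C, B->BB, C->A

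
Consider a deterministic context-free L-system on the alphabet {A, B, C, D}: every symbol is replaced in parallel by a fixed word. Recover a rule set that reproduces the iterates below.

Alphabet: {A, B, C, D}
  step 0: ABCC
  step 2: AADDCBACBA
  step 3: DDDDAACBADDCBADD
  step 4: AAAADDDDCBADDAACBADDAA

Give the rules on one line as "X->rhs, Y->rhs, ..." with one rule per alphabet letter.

A->DD, B->A, C->CB, D->A

  step 3 ⇒ step 4: DDDDAACBADDCBADD ⇒ A·A·A·A·DD·DD·CB·A·DD·A·A·CB·A·DD·A·A
    A ↦ DD
    B ↦ A
    C ↦ CB
    D ↦ A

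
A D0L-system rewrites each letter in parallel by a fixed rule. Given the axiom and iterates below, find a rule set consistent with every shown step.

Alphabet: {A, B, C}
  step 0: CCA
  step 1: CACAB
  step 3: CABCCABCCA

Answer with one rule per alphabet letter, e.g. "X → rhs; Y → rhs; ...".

A->B, B->C, C->CA

  step 0 ⇒ step 1: CCA ⇒ CA·CA·B
    A ↦ B
    C ↦ CA
    B ↦ C  (constrained at step 1)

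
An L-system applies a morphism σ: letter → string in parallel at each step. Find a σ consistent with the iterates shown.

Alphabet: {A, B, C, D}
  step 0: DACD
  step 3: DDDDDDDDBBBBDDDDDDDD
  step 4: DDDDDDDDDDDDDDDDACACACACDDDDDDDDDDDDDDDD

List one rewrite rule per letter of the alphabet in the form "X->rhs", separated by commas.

A->B, B->AC, C->B, D->DD

  step 3 ⇒ step 4: DDDDDDDDBBBBDDDDDDDD ⇒ DD·DD·DD·DD·DD·DD·DD·DD·AC·AC·AC·AC·DD·DD·DD·DD·DD·DD·DD·DD
    B ↦ AC
    D ↦ DD
    A ↦ B  (constrained at step 0)
    C ↦ B  (constrained at step 0)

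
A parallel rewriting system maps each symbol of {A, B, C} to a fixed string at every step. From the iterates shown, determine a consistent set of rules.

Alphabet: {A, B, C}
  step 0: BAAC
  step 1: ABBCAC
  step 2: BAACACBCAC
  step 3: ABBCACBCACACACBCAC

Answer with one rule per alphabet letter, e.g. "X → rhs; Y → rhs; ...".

  step 2 ⇒ step 3: BAACACBCAC ⇒ A·B·B·CAC·B·CAC·A·CAC·B·CAC
    A ↦ B
    B ↦ A
    C ↦ CAC

A->B, B->A, C->CAC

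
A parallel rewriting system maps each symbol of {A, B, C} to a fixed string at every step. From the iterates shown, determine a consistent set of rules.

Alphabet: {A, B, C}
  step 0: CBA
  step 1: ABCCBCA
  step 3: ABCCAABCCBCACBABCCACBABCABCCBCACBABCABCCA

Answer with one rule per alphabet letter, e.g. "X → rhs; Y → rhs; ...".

A->CA, B->CB, C->ABC

  step 0 ⇒ step 1: CBA ⇒ ABC·CB·CA
    A ↦ CA
    B ↦ CB
    C ↦ ABC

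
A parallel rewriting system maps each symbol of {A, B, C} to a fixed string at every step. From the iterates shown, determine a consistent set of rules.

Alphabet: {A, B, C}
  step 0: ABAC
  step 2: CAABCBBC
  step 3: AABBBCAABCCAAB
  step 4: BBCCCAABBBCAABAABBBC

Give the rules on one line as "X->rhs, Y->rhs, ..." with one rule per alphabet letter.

  step 3 ⇒ step 4: AABBBCAABCCAAB ⇒ B·B·C·C·C·AAB·B·B·C·AAB·AAB·B·B·C
    A ↦ B
    B ↦ C
    C ↦ AAB

A->B, B->C, C->AAB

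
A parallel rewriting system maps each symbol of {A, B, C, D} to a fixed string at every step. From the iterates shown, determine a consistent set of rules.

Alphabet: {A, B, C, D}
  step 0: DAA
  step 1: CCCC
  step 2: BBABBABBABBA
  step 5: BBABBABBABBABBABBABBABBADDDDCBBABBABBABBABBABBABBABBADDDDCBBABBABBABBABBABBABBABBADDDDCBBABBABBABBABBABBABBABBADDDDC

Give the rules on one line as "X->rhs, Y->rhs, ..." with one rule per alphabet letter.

A->C, B->DD, C->BBA, D->CC

  step 1 ⇒ step 2: CCCC ⇒ BBA·BBA·BBA·BBA
    C ↦ BBA
  step 0 ⇒ step 1: DAA ⇒ CC·C·C
    A ↦ C
    B ↦ DD  (constrained at step 2)
  step 0 ⇒ step 1: DAA ⇒ CC·C·C
    D ↦ CC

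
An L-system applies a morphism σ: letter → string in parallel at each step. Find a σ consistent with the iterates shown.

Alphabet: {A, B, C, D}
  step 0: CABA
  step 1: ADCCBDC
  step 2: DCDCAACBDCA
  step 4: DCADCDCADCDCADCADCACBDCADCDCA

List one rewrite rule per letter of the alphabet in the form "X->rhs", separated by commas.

  step 1 ⇒ step 2: ADCCBDC ⇒ DC·DC·A·A·CB·DC·A
    A ↦ DC
    B ↦ CB
    C ↦ A
    D ↦ DC

A->DC, B->CB, C->A, D->DC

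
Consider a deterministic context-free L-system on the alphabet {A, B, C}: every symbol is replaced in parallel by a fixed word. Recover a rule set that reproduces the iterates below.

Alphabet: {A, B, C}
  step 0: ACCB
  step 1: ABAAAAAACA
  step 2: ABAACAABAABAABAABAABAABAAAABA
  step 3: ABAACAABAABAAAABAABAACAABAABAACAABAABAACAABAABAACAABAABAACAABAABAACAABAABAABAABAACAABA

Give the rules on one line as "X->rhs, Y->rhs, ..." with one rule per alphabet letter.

A->ABA, B->ACA, C->AA

  step 2 ⇒ step 3: ABAACAABAABAABAABAABAABAAAABA ⇒ ABA·ACA·ABA·ABA·AA·ABA·ABA·ACA·ABA·ABA·ACA·ABA·ABA·ACA·ABA·ABA·ACA·ABA·ABA·ACA·ABA·ABA·ACA·ABA·ABA·ABA·ABA·ACA·ABA
    A ↦ ABA
    B ↦ ACA
    C ↦ AA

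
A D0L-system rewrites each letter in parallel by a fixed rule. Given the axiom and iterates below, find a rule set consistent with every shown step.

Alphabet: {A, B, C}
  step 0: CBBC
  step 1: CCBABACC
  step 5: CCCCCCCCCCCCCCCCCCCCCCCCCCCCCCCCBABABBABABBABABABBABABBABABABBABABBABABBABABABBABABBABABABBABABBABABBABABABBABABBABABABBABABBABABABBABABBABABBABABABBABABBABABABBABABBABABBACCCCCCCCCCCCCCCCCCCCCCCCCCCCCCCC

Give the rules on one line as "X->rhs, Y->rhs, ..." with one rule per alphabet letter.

A->BAB, B->BA, C->CC

  step 0 ⇒ step 1: CBBC ⇒ CC·BA·BA·CC
    B ↦ BA
    C ↦ CC
    A ↦ BAB  (constrained at step 1)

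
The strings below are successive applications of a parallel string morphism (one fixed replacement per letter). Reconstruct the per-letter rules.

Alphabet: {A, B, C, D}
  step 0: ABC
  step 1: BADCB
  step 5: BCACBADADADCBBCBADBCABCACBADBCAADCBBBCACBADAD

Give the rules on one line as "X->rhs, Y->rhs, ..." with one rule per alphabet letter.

  step 0 ⇒ step 1: ABC ⇒ B·AD·CB
    A ↦ B
    B ↦ AD
    C ↦ CB
    D ↦ CA  (constrained at step 1)

A->B, B->AD, C->CB, D->CA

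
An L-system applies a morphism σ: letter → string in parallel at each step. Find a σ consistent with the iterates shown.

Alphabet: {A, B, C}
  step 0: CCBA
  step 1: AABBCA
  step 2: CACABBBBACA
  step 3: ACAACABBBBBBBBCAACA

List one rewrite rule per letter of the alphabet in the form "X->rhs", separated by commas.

  step 2 ⇒ step 3: CACABBBBACA ⇒ A·CA·A·CA·BB·BB·BB·BB·CA·A·CA
    A ↦ CA
    B ↦ BB
    C ↦ A

A->CA, B->BB, C->A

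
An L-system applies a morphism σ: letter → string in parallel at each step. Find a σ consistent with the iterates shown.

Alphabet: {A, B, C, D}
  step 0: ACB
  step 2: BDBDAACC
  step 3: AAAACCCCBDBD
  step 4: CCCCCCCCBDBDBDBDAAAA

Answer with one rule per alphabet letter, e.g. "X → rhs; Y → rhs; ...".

  step 3 ⇒ step 4: AAAACCCCBDBD ⇒ CC·CC·CC·CC·BD·BD·BD·BD·A·A·A·A
    A ↦ CC
    B ↦ A
    C ↦ BD
    D ↦ A

A->CC, B->A, C->BD, D->A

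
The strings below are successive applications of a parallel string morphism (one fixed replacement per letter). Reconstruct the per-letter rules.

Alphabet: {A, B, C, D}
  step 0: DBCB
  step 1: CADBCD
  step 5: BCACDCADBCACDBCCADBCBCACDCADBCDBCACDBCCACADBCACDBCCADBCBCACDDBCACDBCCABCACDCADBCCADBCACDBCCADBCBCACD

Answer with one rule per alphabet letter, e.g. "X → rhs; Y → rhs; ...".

  step 0 ⇒ step 1: DBCB ⇒ CA·D·BC·D
    B ↦ D
    C ↦ BC
    D ↦ CA
    A ↦ ACD  (constrained at step 1)

A->ACD, B->D, C->BC, D->CA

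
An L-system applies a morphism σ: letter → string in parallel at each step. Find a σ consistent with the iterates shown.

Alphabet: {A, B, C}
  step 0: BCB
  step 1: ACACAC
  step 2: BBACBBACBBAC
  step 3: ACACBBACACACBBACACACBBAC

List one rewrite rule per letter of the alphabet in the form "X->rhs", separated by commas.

  step 2 ⇒ step 3: BBACBBACBBAC ⇒ AC·AC·BB·AC·AC·AC·BB·AC·AC·AC·BB·AC
    A ↦ BB
    B ↦ AC
    C ↦ AC

A->BB, B->AC, C->AC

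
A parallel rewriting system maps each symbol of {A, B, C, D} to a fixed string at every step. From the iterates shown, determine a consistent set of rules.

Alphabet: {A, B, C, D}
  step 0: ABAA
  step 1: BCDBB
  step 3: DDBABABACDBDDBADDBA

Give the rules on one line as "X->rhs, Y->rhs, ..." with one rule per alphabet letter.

  step 0 ⇒ step 1: ABAA ⇒ B·CD·B·B
    A ↦ B
    B ↦ CD
    C ↦ DD  (constrained at step 1)
    D ↦ BA  (constrained at step 1)

A->B, B->CD, C->DD, D->BA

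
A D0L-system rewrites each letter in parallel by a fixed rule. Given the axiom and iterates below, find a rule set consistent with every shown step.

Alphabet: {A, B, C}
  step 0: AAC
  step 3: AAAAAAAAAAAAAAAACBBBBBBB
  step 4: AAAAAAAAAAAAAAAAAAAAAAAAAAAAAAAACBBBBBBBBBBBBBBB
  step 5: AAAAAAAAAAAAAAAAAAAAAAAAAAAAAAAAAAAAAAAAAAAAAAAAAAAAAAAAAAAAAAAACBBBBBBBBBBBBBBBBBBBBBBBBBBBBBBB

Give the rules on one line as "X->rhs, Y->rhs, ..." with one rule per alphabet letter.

A->AA, B->BB, C->CB

  step 4 ⇒ step 5: AAAAAAAAAAAAAAAAAAAAAAAAAAAAAAAACBBBBBBBBBBBBBBB ⇒ AA·AA·AA·AA·AA·AA·AA·AA·AA·AA·AA·AA·AA·AA·AA·AA·AA·AA·AA·AA·AA·AA·AA·AA·AA·AA·AA·AA·AA·AA·AA·AA·CB·BB·BB·BB·BB·BB·BB·BB·BB·BB·BB·BB·BB·BB·BB·BB
    A ↦ AA
    B ↦ BB
    C ↦ CB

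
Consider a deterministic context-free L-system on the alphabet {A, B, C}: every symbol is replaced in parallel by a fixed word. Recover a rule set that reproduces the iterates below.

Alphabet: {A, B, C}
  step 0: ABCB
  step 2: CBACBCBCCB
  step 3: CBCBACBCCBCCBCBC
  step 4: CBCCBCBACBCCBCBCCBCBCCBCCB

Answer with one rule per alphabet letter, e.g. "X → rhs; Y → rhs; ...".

A->BA, B->C, C->CB

  step 3 ⇒ step 4: CBCBACBCCBCCBCBC ⇒ CB·C·CB·C·BA·CB·C·CB·CB·C·CB·CB·C·CB·C·CB
    A ↦ BA
    B ↦ C
    C ↦ CB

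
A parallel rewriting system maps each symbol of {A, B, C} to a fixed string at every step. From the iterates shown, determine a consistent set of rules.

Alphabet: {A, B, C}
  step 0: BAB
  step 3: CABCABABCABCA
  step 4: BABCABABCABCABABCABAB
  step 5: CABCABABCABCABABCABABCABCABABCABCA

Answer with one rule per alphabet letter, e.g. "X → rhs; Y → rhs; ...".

A->B, B->CA, C->BA

  step 4 ⇒ step 5: BABCABABCABCABABCABAB ⇒ CA·B·CA·BA·B·CA·B·CA·BA·B·CA·BA·B·CA·B·CA·BA·B·CA·B·CA
    A ↦ B
    B ↦ CA
    C ↦ BA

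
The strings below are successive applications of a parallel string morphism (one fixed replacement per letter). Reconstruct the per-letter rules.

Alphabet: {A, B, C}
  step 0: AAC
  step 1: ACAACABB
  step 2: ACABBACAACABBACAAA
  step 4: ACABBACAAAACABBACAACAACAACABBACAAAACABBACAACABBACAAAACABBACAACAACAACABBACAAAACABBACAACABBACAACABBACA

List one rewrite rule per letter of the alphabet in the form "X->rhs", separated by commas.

  step 1 ⇒ step 2: ACAACABB ⇒ ACA·BB·ACA·ACA·BB·ACA·A·A
    A ↦ ACA
    B ↦ A
    C ↦ BB

A->ACA, B->A, C->BB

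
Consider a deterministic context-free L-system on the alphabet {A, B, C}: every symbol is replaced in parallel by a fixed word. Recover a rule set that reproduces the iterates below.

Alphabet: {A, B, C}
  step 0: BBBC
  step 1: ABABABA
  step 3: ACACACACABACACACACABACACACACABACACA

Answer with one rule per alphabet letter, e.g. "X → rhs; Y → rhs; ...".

  step 0 ⇒ step 1: BBBC ⇒ AB·AB·AB·A
    B ↦ AB
    C ↦ A
    A ↦ CAC  (constrained at step 1)

A->CAC, B->AB, C->A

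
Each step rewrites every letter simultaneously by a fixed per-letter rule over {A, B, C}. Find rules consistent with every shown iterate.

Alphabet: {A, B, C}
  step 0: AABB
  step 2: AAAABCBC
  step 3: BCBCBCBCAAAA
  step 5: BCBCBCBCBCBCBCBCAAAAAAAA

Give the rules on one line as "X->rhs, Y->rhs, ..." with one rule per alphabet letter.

A->BC, B->A, C->A

  step 2 ⇒ step 3: AAAABCBC ⇒ BC·BC·BC·BC·A·A·A·A
    A ↦ BC
    B ↦ A
    C ↦ A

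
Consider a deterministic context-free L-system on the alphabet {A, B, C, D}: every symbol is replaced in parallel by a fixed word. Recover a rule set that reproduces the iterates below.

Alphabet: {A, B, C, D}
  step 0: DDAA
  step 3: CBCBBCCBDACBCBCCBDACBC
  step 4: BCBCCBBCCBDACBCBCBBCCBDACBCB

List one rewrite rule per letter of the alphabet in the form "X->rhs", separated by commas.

A->DAC, B->C, C->B, D->CB

  step 3 ⇒ step 4: CBCBBCCBDACBCBCCBDACBC ⇒ B·C·B·C·C·B·B·C·CB·DAC·B·C·B·C·B·B·C·CB·DAC·B·C·B
    A ↦ DAC
    B ↦ C
    C ↦ B
    D ↦ CB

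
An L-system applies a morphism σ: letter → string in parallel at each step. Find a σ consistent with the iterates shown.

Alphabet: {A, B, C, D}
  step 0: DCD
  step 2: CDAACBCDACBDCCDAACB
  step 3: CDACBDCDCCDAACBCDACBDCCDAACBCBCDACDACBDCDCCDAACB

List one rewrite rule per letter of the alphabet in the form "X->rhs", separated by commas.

  step 2 ⇒ step 3: CDAACBCDACBDCCDAACB ⇒ CDA·CB·DC·DC·CDA·ACB·CDA·CB·DC·CDA·ACB·CB·CDA·CDA·CB·DC·DC·CDA·ACB
    A ↦ DC
    B ↦ ACB
    C ↦ CDA
    D ↦ CB

A->DC, B->ACB, C->CDA, D->CB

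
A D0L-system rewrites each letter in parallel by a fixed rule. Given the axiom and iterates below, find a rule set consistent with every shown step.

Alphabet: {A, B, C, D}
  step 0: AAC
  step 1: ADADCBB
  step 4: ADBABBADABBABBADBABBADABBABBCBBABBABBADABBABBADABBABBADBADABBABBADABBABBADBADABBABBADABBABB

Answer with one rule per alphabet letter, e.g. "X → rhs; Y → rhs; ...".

  step 0 ⇒ step 1: AAC ⇒ AD·AD·CBB
    A ↦ AD
    C ↦ CBB
    B ↦ ABB  (constrained at step 1)
    D ↦ B  (constrained at step 1)

A->AD, B->ABB, C->CBB, D->B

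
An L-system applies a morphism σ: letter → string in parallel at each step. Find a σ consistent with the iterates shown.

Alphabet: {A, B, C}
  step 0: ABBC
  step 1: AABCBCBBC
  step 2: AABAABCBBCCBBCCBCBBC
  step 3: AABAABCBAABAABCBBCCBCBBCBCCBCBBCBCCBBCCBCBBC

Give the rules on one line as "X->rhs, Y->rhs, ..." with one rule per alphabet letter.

A->AAB, B->CB, C->BC

  step 2 ⇒ step 3: AABAABCBBCCBBCCBCBBC ⇒ AAB·AAB·CB·AAB·AAB·CB·BC·CB·CB·BC·BC·CB·CB·BC·BC·CB·BC·CB·CB·BC
    A ↦ AAB
    B ↦ CB
    C ↦ BC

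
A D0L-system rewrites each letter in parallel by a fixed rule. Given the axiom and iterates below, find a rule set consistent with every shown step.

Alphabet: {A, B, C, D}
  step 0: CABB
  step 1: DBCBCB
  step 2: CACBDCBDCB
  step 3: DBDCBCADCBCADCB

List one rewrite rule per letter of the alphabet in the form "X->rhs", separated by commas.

  step 2 ⇒ step 3: CACBDCBDCB ⇒ D·B·D·CB·CA·D·CB·CA·D·CB
    A ↦ B
    B ↦ CB
    C ↦ D
    D ↦ CA

A->B, B->CB, C->D, D->CA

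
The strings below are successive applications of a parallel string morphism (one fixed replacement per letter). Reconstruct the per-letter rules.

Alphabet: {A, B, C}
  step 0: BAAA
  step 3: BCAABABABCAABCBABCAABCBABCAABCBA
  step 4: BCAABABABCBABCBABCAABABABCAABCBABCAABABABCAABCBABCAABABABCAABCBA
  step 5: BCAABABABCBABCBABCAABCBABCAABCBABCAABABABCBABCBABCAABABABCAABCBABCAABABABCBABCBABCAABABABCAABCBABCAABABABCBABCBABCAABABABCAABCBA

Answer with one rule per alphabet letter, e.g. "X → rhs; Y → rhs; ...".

A->BA, B->BC, C->AA

  step 4 ⇒ step 5: BCAABABABCBABCBABCAABABABCAABCBABCAABABABCAABCBABCAABABABCAABCBA ⇒ BC·AA·BA·BA·BC·BA·BC·BA·BC·AA·BC·BA·BC·AA·BC·BA·BC·AA·BA·BA·BC·BA·BC·BA·BC·AA·BA·BA·BC·AA·BC·BA·BC·AA·BA·BA·BC·BA·BC·BA·BC·AA·BA·BA·BC·AA·BC·BA·BC·AA·BA·BA·BC·BA·BC·BA·BC·AA·BA·BA·BC·AA·BC·BA
    A ↦ BA
    B ↦ BC
    C ↦ AA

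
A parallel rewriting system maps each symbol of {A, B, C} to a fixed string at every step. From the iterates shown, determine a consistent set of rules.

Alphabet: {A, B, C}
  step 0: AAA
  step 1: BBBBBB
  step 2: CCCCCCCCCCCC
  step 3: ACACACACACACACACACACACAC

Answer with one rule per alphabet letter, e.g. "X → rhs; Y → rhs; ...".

A->BB, B->CC, C->AC

  step 2 ⇒ step 3: CCCCCCCCCCCC ⇒ AC·AC·AC·AC·AC·AC·AC·AC·AC·AC·AC·AC
    C ↦ AC
  step 0 ⇒ step 1: AAA ⇒ BB·BB·BB
    A ↦ BB
  step 1 ⇒ step 2: BBBBBB ⇒ CC·CC·CC·CC·CC·CC
    B ↦ CC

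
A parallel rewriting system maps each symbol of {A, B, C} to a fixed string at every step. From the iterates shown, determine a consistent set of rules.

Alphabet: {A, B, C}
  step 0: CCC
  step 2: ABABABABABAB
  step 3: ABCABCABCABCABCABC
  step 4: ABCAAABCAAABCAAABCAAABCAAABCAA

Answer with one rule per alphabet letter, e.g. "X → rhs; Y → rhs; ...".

  step 3 ⇒ step 4: ABCABCABCABCABCABC ⇒ AB·C·AA·AB·C·AA·AB·C·AA·AB·C·AA·AB·C·AA·AB·C·AA
    A ↦ AB
    B ↦ C
    C ↦ AA

A->AB, B->C, C->AA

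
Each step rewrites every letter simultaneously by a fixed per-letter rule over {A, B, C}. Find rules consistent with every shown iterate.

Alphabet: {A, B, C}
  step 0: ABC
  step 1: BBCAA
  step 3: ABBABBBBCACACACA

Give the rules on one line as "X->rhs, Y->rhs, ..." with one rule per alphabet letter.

  step 0 ⇒ step 1: ABC ⇒ BB·CA·A
    A ↦ BB
    B ↦ CA
    C ↦ A

A->BB, B->CA, C->A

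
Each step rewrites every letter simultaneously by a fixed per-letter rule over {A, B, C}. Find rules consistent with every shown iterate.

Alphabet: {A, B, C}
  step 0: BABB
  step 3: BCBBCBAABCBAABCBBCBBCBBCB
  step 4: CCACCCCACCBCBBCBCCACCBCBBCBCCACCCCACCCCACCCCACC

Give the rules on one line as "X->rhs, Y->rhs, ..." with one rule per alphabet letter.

A->BCB, B->CC, C->A

  step 3 ⇒ step 4: BCBBCBAABCBAABCBBCBBCBBCB ⇒ CC·A·CC·CC·A·CC·BCB·BCB·CC·A·CC·BCB·BCB·CC·A·CC·CC·A·CC·CC·A·CC·CC·A·CC
    A ↦ BCB
    B ↦ CC
    C ↦ A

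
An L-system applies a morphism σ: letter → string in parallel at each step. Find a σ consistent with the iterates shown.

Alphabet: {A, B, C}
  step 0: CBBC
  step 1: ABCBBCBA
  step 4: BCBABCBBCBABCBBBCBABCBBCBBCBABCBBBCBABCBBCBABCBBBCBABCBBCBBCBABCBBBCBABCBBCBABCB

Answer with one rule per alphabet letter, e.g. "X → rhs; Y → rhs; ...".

  step 0 ⇒ step 1: CBBC ⇒ A·BCB·BCB·A
    B ↦ BCB
    C ↦ A
    A ↦ B  (constrained at step 1)

A->B, B->BCB, C->A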